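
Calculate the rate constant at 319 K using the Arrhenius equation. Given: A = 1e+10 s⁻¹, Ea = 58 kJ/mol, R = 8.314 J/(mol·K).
3.18e+00 s⁻¹

k = A·exp(-Ea/(R·T)) = 1e+10·exp(-58000/(8.314·319)) = 1e+10·exp(-21.8689) = 1e+10·3.1802e-10 = 3.18e+00 s⁻¹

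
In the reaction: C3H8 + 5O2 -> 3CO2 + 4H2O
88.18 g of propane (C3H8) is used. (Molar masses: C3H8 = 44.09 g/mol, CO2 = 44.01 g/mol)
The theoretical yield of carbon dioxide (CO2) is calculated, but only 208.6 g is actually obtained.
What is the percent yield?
Moles of C3H8 = 88.18 g ÷ 44.09 g/mol = 2 mol
Mole ratio: 3 mol CO2 / 1 mol C3H8
Moles of CO2 = 2 × (3/1) = 6 mol
Theoretical yield = 6 mol × 44.01 g/mol = 264.06 g
Actual yield = 208.6 g
Percent yield = (208.6 / 264.06) × 100% = 79.0%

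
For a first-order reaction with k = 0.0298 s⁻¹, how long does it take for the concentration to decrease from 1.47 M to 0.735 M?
23.26 s

From ln[A] = ln[A]₀ - k·t: t = ln([A]₀/[A])/k = ln(1.47/0.735)/0.0298 = ln(2.0000)/0.0298 = 0.6931/0.0298 = 23.26 s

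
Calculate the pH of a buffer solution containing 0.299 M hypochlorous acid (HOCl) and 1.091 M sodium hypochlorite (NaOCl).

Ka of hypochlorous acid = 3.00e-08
pH = 8.09

pKa = -log(3.00e-08) = 7.52. pH = pKa + log([A⁻]/[HA]) = 7.52 + log(1.091/0.299)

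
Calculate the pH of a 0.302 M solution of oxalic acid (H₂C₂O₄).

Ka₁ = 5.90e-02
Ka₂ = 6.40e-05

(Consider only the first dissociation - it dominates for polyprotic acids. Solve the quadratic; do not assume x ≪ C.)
pH = 0.97

x² + Ka₁·x − Ka₁·C = 0 with Ka₁ = 5.90e-02, C = 0.302.
x = (−Ka₁ + √(Ka₁² + 4·Ka₁·C))/2 = 1.0720e-01 M, so pH = 0.97.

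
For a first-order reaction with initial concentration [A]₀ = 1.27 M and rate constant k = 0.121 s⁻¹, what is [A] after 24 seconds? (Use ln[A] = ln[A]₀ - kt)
0.0696 M

ln[A] = ln[A]₀ - k·t = ln(1.27) - (0.121)·(24) = 0.2390 - 2.9040 = -2.6650
[A] = e^(-2.6650) = 0.0696 M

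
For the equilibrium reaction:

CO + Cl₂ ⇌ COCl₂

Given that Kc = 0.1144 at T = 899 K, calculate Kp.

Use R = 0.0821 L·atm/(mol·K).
K_p = 0.0015

Δn = (moles gaseous products) − (moles gaseous reactants) = -1
T = 899 K; RT = 0.0821 × 899 = 73.8079
Kp = Kc·(RT)^Δn = 0.1144 × (73.8079)^-1 = 0.1144 × 0.0135487 = 0.0015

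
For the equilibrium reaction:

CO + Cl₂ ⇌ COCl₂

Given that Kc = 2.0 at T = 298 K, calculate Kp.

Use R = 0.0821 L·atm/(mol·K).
K_p = 0.0817

Δn = (moles gaseous products) − (moles gaseous reactants) = -1
T = 298 K; RT = 0.0821 × 298 = 24.4658
Kp = Kc·(RT)^Δn = 2.0 × (24.4658)^-1 = 2.0 × 0.0408734 = 0.0817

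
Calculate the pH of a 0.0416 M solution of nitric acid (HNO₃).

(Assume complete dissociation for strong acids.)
pH = 1.38

[H⁺] = 0.0416 M for strong acid. pH = -log[H⁺] = -log(0.0416)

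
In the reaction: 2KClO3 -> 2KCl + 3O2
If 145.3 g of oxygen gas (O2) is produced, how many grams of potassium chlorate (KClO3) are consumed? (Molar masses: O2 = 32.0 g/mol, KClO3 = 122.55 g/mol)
Moles of O2 = 145.3 g ÷ 32.0 g/mol = 4.54063 mol
Mole ratio: 2 mol KClO3 / 3 mol O2
Moles of KClO3 = 4.54063 × (2/3) = 3.02708 mol
Mass of KClO3 = 3.02708 mol × 122.55 g/mol = 371 g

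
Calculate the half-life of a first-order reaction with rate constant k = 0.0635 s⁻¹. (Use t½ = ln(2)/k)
10.92 s

t½ = ln(2)/k = 0.6931/0.0635 = 10.92 s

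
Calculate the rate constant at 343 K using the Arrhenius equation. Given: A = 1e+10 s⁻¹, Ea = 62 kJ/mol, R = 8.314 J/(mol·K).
3.61e+00 s⁻¹

k = A·exp(-Ea/(R·T)) = 1e+10·exp(-62000/(8.314·343)) = 1e+10·exp(-21.7414) = 1e+10·3.6127e-10 = 3.61e+00 s⁻¹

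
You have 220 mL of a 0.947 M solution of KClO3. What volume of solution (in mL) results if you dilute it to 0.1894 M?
Using M₁V₁ = M₂V₂:
0.947 × 220 = 0.1894 × V₂
V₂ = (0.947 × 220) / 0.1894 = 1100 mL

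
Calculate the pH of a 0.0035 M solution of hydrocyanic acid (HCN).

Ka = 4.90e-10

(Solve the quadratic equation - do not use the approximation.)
pH = 5.88

x² + Ka×x - Ka×C = 0. Using quadratic formula: [H⁺] = 1.3093e-06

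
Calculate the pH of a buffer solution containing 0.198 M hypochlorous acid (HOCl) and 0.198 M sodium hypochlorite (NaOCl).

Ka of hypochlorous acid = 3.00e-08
pH = 7.52

pKa = -log(3.00e-08) = 7.52. pH = pKa + log([A⁻]/[HA]) = 7.52 + log(0.198/0.198)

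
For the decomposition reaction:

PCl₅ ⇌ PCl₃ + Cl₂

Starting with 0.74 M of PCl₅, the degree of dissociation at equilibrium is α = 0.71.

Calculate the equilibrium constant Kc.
K_c = 1.2863

x = α·[A]₀ = 0.71 × 0.74 = 0.5254 M dissociated.
At eq: [PCl₅] = 0.74 − 0.5254 = 0.2146 M; [PCl₃] = [Cl₂] = x = 0.5254 M.
Kc = [PCl₃][Cl₂]/[PCl₅] = (0.5254)²/0.2146 = 1.286.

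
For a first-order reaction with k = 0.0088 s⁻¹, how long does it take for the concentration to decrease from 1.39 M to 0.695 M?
78.77 s

From ln[A] = ln[A]₀ - k·t: t = ln([A]₀/[A])/k = ln(1.39/0.695)/0.0088 = ln(2.0000)/0.0088 = 0.6931/0.0088 = 78.77 s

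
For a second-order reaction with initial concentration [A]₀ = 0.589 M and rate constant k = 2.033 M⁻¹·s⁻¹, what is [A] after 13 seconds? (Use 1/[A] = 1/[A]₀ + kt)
0.0356 M

1/[A] = 1/[A]₀ + k·t = 1/0.589 + (2.033)·(13) = 1.6978 + 26.4290 = 28.1268
[A] = 1/28.1268 = 0.0356 M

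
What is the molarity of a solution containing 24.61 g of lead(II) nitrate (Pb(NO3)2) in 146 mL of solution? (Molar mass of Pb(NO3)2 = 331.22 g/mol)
Moles of Pb(NO3)2 = 24.61 g ÷ 331.22 g/mol = 0.0743011 mol
Volume = 146 mL = 0.146 L
Molarity = 0.0743011 mol ÷ 0.146 L = 0.5089 M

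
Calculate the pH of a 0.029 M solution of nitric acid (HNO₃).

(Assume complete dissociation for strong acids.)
pH = 1.54

[H⁺] = 0.029 M for strong acid. pH = -log[H⁺] = -log(0.029)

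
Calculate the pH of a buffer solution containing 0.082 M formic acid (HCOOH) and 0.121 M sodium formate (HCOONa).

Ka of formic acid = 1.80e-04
pH = 3.91

pKa = -log(1.80e-04) = 3.74. pH = pKa + log([A⁻]/[HA]) = 3.74 + log(0.121/0.082)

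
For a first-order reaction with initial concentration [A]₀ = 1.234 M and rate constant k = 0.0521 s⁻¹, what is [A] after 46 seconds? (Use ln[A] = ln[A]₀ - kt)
0.1123 M

ln[A] = ln[A]₀ - k·t = ln(1.234) - (0.0521)·(46) = 0.2103 - 2.3966 = -2.1863
[A] = e^(-2.1863) = 0.1123 M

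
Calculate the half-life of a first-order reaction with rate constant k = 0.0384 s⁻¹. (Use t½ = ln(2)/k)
18.05 s

t½ = ln(2)/k = 0.6931/0.0384 = 18.05 s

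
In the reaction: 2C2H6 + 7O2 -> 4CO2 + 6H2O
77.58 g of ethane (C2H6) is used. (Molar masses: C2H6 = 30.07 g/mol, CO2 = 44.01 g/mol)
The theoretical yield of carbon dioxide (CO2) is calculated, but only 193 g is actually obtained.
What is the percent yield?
Moles of C2H6 = 77.58 g ÷ 30.07 g/mol = 2.57998 mol
Mole ratio: 4 mol CO2 / 2 mol C2H6
Moles of CO2 = 2.57998 × (4/2) = 5.15996 mol
Theoretical yield = 5.15996 mol × 44.01 g/mol = 227.09 g
Actual yield = 193 g
Percent yield = (193 / 227.09) × 100% = 85.0%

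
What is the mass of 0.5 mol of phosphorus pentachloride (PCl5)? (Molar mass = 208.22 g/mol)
Mass = 0.5 mol × 208.22 g/mol = 104.1 g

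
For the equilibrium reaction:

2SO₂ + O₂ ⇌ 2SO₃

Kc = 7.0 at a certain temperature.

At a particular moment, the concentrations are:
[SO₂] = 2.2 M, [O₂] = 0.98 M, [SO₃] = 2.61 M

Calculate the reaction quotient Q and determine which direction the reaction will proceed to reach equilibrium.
Q = 1.436, Q < K, reaction proceeds forward (toward products)

Q = ([SO₃]^2) / ([SO₂]^2 × [O₂])
  = ((2.61)^2) / ((2.2)^2·(0.98)) = 6.8121/4.7432 = 1.436
Since Q = 1.436 < Kc = 7.0, the reaction proceeds forward (toward products) to reach equilibrium.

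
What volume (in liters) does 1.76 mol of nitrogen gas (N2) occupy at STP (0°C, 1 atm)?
At STP, 1 mol of gas occupies 22.4 L
Volume = 1.76 mol × 22.4 L/mol = 39.42 L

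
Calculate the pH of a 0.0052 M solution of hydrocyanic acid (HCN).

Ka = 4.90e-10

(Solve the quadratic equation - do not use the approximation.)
pH = 5.80

x² + Ka×x - Ka×C = 0. Using quadratic formula: [H⁺] = 1.5960e-06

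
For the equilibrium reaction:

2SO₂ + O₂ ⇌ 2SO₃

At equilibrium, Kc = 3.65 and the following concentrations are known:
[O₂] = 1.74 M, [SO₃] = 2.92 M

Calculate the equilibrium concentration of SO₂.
[SO₂] = 1.1587 M

Kc = ([SO₃]^2) / ([SO₂]^2 × [O₂]) = 3.65
[SO₂]^2 = (product terms)/(Kc · other reactant terms) = 8.5264 / (3.65 · 1.74) = 1.3425
[SO₂] = (1.3425)^(1/2) = 1.1587 M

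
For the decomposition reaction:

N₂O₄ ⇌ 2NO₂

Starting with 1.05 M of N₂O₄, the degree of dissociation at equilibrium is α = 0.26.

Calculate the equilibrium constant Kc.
K_c = 0.3837

x = α·[A]₀ = 0.26 × 1.05 = 0.273 M dissociated.
At eq: [N₂O₄] = 1.05 − 0.273 = 0.777 M; [NO₂] = 2x = 0.546 M.
Kc = [NO₂]²/[N₂O₄] = (0.546)²/0.777 = 0.3837.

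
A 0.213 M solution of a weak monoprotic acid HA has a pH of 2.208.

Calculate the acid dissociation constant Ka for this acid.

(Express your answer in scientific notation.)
K_a = 1.86e-04

[H⁺] = 10^(−pH) = 10^(−2.208) = 6.194e-03 M. For HA ⇌ H⁺ + A⁻, Ka = x²/(C − x) = (6.194e-03)²/(0.213 − 6.194e-03) = 1.86e-04.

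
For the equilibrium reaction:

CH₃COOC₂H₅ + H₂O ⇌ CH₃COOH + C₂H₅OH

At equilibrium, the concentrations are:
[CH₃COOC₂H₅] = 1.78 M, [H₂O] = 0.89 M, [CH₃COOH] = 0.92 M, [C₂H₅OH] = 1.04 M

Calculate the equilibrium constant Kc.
K_c = 0.6040

Kc = ([CH₃COOH] × [C₂H₅OH]) / ([CH₃COOC₂H₅] × [H₂O])
   = ((0.92)·(1.04)) / ((1.78)·(0.89))
   = 0.9568 / 1.5842 = 0.6040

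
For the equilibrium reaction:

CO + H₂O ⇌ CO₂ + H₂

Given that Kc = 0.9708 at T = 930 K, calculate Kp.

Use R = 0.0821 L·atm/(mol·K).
K_p = 0.9708

Δn = (moles gaseous products) − (moles gaseous reactants) = 0
T = 930 K; RT = 0.0821 × 930 = 76.353
Kp = Kc·(RT)^Δn = 0.9708 × (76.353)^0 = 0.9708 × 1 = 0.9708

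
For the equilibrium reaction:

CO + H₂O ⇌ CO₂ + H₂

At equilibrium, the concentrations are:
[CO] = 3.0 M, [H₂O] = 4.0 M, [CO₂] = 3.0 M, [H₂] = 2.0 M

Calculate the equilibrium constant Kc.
K_c = 0.5000

Kc = ([CO₂] × [H₂]) / ([CO] × [H₂O])
   = ((3.0)·(2.0)) / ((3.0)·(4.0))
   = 6 / 12 = 0.5000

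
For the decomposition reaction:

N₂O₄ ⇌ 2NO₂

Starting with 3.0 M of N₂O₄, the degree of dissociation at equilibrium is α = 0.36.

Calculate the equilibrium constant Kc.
K_c = 2.4300

x = α·[A]₀ = 0.36 × 3.0 = 1.08 M dissociated.
At eq: [N₂O₄] = 3.0 − 1.08 = 1.92 M; [NO₂] = 2x = 2.16 M.
Kc = [NO₂]²/[N₂O₄] = (2.16)²/1.92 = 2.43.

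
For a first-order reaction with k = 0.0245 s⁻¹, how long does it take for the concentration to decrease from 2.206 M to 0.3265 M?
77.98 s

From ln[A] = ln[A]₀ - k·t: t = ln([A]₀/[A])/k = ln(2.206/0.3265)/0.0245 = ln(6.7565)/0.0245 = 1.9105/0.0245 = 77.98 s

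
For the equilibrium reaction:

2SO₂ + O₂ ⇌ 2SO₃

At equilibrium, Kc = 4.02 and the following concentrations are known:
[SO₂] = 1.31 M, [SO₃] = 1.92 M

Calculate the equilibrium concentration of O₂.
[O₂] = 0.5344 M

Kc = ([SO₃]^2) / ([SO₂]^2 × [O₂]) = 4.02
[O₂]^1 = (product terms)/(Kc · other reactant terms) = 3.6864 / (4.02 · 1.7161) = 0.53436
[O₂] = 0.5344 M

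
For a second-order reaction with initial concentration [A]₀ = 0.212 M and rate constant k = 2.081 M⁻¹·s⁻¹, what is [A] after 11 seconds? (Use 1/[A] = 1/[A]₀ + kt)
0.0362 M

1/[A] = 1/[A]₀ + k·t = 1/0.212 + (2.081)·(11) = 4.7170 + 22.8910 = 27.6080
[A] = 1/27.6080 = 0.0362 M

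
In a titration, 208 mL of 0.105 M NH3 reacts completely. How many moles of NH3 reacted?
Moles = Molarity × Volume (L)
Moles = 0.105 M × 0.208 L = 0.02184 mol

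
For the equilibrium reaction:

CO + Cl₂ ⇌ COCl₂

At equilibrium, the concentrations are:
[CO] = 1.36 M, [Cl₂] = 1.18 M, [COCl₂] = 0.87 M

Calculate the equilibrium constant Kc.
K_c = 0.5421

Kc = ([COCl₂]) / ([CO] × [Cl₂])
   = ((0.87)) / ((1.36)·(1.18))
   = 0.87 / 1.6048 = 0.5421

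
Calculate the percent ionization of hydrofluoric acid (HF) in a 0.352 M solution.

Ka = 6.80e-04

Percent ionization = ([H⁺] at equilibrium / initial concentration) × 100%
Percent ionization = 4.3%

Let x = [H⁺]. Ka = x²/(C - x) ⇒ x² + (6.80e-04)x - (6.80e-04)(0.352) = 0. x = 1.5135e-02. Percent = (1.5135e-02/0.352) × 100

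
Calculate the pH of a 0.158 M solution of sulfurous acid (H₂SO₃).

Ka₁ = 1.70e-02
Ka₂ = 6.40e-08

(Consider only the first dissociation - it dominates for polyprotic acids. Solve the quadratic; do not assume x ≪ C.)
pH = 1.36

x² + Ka₁·x − Ka₁·C = 0 with Ka₁ = 1.70e-02, C = 0.158.
x = (−Ka₁ + √(Ka₁² + 4·Ka₁·C))/2 = 4.4019e-02 M, so pH = 1.36.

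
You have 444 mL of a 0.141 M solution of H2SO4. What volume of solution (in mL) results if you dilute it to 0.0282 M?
Using M₁V₁ = M₂V₂:
0.141 × 444 = 0.0282 × V₂
V₂ = (0.141 × 444) / 0.0282 = 2220 mL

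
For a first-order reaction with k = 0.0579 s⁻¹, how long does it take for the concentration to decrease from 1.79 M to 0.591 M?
19.14 s

From ln[A] = ln[A]₀ - k·t: t = ln([A]₀/[A])/k = ln(1.79/0.591)/0.0579 = ln(3.0288)/0.0579 = 1.1082/0.0579 = 19.14 s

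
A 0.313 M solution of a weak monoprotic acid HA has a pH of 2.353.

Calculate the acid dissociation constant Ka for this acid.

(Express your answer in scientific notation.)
K_a = 6.38e-05

[H⁺] = 10^(−pH) = 10^(−2.353) = 4.436e-03 M. For HA ⇌ H⁺ + A⁻, Ka = x²/(C − x) = (4.436e-03)²/(0.313 − 4.436e-03) = 6.38e-05.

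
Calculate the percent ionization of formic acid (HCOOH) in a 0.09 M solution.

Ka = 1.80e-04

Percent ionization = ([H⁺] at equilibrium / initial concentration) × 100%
Percent ionization = 4.37%

Let x = [H⁺]. Ka = x²/(C - x) ⇒ x² + (1.80e-04)x - (1.80e-04)(0.09) = 0. x = 3.9359e-03. Percent = (3.9359e-03/0.09) × 100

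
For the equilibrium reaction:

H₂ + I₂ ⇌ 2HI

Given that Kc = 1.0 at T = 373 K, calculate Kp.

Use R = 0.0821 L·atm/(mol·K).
K_p = 1.0000

Δn = (moles gaseous products) − (moles gaseous reactants) = 0
T = 373 K; RT = 0.0821 × 373 = 30.6233
Kp = Kc·(RT)^Δn = 1.0 × (30.6233)^0 = 1.0 × 1 = 1.0000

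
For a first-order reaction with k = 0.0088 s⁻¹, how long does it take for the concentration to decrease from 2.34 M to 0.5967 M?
155.28 s

From ln[A] = ln[A]₀ - k·t: t = ln([A]₀/[A])/k = ln(2.34/0.5967)/0.0088 = ln(3.9216)/0.0088 = 1.3665/0.0088 = 155.28 s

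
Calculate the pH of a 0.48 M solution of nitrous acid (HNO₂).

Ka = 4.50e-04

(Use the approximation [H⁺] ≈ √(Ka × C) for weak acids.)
pH = 1.83

[H⁺] = √(Ka × C) = √(4.50e-04 × 0.48) = 1.4697e-02. pH = -log(1.4697e-02)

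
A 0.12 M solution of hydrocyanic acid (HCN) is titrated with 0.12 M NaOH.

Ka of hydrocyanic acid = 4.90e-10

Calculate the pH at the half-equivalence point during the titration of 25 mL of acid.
pH = pKa = 9.31

At the half-equivalence point, [HA] = [A⁻], so by Henderson–Hasselbalch pH = pKa + log(1) = pKa.
pKa = −log(4.90e-10) = 9.31.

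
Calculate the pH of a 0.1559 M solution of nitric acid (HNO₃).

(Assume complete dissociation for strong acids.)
pH = 0.81

[H⁺] = 0.1559 M for strong acid. pH = -log[H⁺] = -log(0.1559)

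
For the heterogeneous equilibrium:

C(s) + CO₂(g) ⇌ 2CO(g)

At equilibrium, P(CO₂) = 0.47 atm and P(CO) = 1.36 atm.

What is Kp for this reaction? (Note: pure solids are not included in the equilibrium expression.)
K_p = 3.935

Solid C is excluded.
Kp = P(CO)²/P(CO₂) = (1.36)²/0.47 = 1.85/0.47 = 3.935.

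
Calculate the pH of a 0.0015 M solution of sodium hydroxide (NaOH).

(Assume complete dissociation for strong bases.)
pH = 11.18

[OH⁻] = 0.0015 M for strong base. pOH = -log[OH⁻] = 2.82, pH = 14 - pOH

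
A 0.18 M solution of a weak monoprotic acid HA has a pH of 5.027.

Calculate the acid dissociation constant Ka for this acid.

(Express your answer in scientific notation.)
K_a = 4.91e-10

[H⁺] = 10^(−pH) = 10^(−5.027) = 9.397e-06 M. For HA ⇌ H⁺ + A⁻, Ka = x²/(C − x) = (9.397e-06)²/(0.18 − 9.397e-06) = 4.91e-10.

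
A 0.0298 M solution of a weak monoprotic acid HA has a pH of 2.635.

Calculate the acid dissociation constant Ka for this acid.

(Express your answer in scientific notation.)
K_a = 1.95e-04

[H⁺] = 10^(−pH) = 10^(−2.635) = 2.317e-03 M. For HA ⇌ H⁺ + A⁻, Ka = x²/(C − x) = (2.317e-03)²/(0.0298 − 2.317e-03) = 1.95e-04.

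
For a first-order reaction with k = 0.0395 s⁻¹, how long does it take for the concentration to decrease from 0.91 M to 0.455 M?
17.55 s

From ln[A] = ln[A]₀ - k·t: t = ln([A]₀/[A])/k = ln(0.91/0.455)/0.0395 = ln(2.0000)/0.0395 = 0.6931/0.0395 = 17.55 s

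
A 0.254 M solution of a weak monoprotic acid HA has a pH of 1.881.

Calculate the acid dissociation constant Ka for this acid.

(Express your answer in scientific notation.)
K_a = 7.18e-04

[H⁺] = 10^(−pH) = 10^(−1.881) = 1.315e-02 M. For HA ⇌ H⁺ + A⁻, Ka = x²/(C − x) = (1.315e-02)²/(0.254 − 1.315e-02) = 7.18e-04.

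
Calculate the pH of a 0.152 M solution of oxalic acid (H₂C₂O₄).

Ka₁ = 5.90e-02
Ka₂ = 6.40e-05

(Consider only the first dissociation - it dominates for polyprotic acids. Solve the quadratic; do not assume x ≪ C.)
pH = 1.16

x² + Ka₁·x − Ka₁·C = 0 with Ka₁ = 5.90e-02, C = 0.152.
x = (−Ka₁ + √(Ka₁² + 4·Ka₁·C))/2 = 6.9688e-02 M, so pH = 1.16.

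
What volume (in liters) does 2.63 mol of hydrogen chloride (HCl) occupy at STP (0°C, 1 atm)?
At STP, 1 mol of gas occupies 22.4 L
Volume = 2.63 mol × 22.4 L/mol = 58.91 L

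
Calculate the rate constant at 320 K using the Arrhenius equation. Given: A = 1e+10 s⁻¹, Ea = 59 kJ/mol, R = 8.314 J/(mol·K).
2.34e+00 s⁻¹

k = A·exp(-Ea/(R·T)) = 1e+10·exp(-59000/(8.314·320)) = 1e+10·exp(-22.1764) = 1e+10·2.3382e-10 = 2.34e+00 s⁻¹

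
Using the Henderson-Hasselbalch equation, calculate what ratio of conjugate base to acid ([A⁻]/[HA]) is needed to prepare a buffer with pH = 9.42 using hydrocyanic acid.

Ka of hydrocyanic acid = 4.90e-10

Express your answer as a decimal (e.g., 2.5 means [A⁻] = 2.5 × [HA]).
[A⁻]/[HA] = 1.289

pKa = −log(4.90e-10) = 9.3098. pH = pKa + log([A⁻]/[HA]). 9.42 = 9.3098 + log(ratio). log(ratio) = 9.42 − 9.3098 = 0.1102. ratio = 10^(0.1102) = 1.289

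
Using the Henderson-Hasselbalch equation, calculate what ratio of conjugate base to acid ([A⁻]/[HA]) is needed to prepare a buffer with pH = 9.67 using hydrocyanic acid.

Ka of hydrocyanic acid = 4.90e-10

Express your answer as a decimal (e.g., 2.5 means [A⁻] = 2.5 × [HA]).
[A⁻]/[HA] = 2.292

pKa = −log(4.90e-10) = 9.3098. pH = pKa + log([A⁻]/[HA]). 9.67 = 9.3098 + log(ratio). log(ratio) = 9.67 − 9.3098 = 0.3602. ratio = 10^(0.3602) = 2.292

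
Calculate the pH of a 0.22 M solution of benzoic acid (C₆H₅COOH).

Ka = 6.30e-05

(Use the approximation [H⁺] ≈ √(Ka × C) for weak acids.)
pH = 2.43

[H⁺] = √(Ka × C) = √(6.30e-05 × 0.22) = 3.7229e-03. pH = -log(3.7229e-03)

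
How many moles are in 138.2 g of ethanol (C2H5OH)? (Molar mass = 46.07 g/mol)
Moles = 138.2 g ÷ 46.07 g/mol = 3 mol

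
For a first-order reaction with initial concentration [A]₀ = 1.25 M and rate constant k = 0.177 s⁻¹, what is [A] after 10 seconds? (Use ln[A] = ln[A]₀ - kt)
0.2129 M

ln[A] = ln[A]₀ - k·t = ln(1.25) - (0.177)·(10) = 0.2231 - 1.7700 = -1.5469
[A] = e^(-1.5469) = 0.2129 M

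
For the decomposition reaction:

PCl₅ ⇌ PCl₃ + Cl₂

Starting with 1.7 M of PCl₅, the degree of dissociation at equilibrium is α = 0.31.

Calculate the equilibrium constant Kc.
K_c = 0.2368

x = α·[A]₀ = 0.31 × 1.7 = 0.527 M dissociated.
At eq: [PCl₅] = 1.7 − 0.527 = 1.173 M; [PCl₃] = [Cl₂] = x = 0.527 M.
Kc = [PCl₃][Cl₂]/[PCl₅] = (0.527)²/1.173 = 0.2368.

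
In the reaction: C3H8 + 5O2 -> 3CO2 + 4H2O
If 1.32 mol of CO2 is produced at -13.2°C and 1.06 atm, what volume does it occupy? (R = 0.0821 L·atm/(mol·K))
T = -13.2°C + 273.15 = 259.95 K
V = nRT/P = (1.32 × 0.0821 × 259.95) / 1.06
V = 26.58 L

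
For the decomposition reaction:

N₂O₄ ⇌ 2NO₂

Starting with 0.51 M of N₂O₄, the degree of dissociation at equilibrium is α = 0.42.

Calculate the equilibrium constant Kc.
K_c = 0.6204

x = α·[A]₀ = 0.42 × 0.51 = 0.2142 M dissociated.
At eq: [N₂O₄] = 0.51 − 0.2142 = 0.2958 M; [NO₂] = 2x = 0.4284 M.
Kc = [NO₂]²/[N₂O₄] = (0.4284)²/0.2958 = 0.6204.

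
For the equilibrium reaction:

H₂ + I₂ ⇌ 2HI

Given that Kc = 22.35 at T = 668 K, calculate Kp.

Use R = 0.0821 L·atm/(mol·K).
K_p = 22.3500

Δn = (moles gaseous products) − (moles gaseous reactants) = 0
T = 668 K; RT = 0.0821 × 668 = 54.8428
Kp = Kc·(RT)^Δn = 22.35 × (54.8428)^0 = 22.35 × 1 = 22.3500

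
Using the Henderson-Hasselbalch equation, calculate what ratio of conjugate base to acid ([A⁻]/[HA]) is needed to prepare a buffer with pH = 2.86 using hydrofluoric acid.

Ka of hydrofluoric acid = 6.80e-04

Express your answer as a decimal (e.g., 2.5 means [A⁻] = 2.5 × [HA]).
[A⁻]/[HA] = 0.493

pKa = −log(6.80e-04) = 3.1675. pH = pKa + log([A⁻]/[HA]). 2.86 = 3.1675 + log(ratio). log(ratio) = 2.86 − 3.1675 = -0.3075. ratio = 10^(-0.3075) = 0.493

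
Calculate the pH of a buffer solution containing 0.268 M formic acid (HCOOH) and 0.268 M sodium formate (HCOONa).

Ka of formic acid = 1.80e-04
pH = 3.74

pKa = -log(1.80e-04) = 3.74. pH = pKa + log([A⁻]/[HA]) = 3.74 + log(0.268/0.268)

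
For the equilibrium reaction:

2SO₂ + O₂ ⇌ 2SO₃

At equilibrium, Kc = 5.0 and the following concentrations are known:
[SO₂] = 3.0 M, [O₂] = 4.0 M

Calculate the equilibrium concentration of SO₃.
[SO₃] = 13.4164 M

Kc = ([SO₃]^2) / ([SO₂]^2 × [O₂]) = 5.0
[SO₃]^2 = Kc · (reactant terms)/(other product terms) = 5.0 · 36 / 1 = 180
[SO₃] = (180)^(1/2) = 13.4164 M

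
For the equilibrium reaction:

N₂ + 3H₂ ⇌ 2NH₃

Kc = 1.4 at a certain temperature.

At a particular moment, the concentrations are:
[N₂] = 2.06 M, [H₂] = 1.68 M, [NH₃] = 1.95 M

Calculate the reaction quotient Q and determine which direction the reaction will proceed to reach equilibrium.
Q = 0.389, Q < K, reaction proceeds forward (toward products)

Q = ([NH₃]^2) / ([N₂] × [H₂]^3)
  = ((1.95)^2) / ((2.06)·(1.68)^3) = 3.8025/9.7678 = 0.3893
Since Q = 0.3893 < Kc = 1.4, the reaction proceeds forward (toward products) to reach equilibrium.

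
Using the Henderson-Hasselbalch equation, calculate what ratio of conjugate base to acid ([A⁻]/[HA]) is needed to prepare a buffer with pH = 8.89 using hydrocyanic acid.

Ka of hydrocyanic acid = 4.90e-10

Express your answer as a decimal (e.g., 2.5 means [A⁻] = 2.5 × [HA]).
[A⁻]/[HA] = 0.380

pKa = −log(4.90e-10) = 9.3098. pH = pKa + log([A⁻]/[HA]). 8.89 = 9.3098 + log(ratio). log(ratio) = 8.89 − 9.3098 = -0.4198. ratio = 10^(-0.4198) = 0.380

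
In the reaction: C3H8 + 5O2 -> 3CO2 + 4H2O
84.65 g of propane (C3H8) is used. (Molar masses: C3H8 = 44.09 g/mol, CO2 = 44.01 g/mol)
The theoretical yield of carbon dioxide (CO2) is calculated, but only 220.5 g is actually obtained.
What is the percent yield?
Moles of C3H8 = 84.65 g ÷ 44.09 g/mol = 1.91994 mol
Mole ratio: 3 mol CO2 / 1 mol C3H8
Moles of CO2 = 1.91994 × (3/1) = 5.75981 mol
Theoretical yield = 5.75981 mol × 44.01 g/mol = 253.49 g
Actual yield = 220.5 g
Percent yield = (220.5 / 253.49) × 100% = 87.0%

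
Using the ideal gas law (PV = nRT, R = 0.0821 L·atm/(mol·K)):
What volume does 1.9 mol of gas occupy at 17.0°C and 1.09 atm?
T = 17.0°C + 273.15 = 290.15 K
V = nRT/P = (1.9 × 0.0821 × 290.15) / 1.09
V = 41.52 L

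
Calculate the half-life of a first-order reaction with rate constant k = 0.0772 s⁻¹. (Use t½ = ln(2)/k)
8.98 s

t½ = ln(2)/k = 0.6931/0.0772 = 8.98 s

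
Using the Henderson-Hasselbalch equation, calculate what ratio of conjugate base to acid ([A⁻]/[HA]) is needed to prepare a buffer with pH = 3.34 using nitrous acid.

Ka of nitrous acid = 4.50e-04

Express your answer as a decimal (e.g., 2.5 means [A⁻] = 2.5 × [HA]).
[A⁻]/[HA] = 0.984

pKa = −log(4.50e-04) = 3.3468. pH = pKa + log([A⁻]/[HA]). 3.34 = 3.3468 + log(ratio). log(ratio) = 3.34 − 3.3468 = -0.0068. ratio = 10^(-0.0068) = 0.984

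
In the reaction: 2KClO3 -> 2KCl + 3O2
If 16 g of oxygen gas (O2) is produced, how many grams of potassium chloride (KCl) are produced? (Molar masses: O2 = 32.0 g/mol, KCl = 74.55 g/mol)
Moles of O2 = 16 g ÷ 32.0 g/mol = 0.5 mol
Mole ratio: 2 mol KCl / 3 mol O2
Moles of KCl = 0.5 × (2/3) = 0.333333 mol
Mass of KCl = 0.333333 mol × 74.55 g/mol = 24.85 g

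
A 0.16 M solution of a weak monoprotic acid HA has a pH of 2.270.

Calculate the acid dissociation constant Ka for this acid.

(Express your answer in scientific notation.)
K_a = 1.87e-04

[H⁺] = 10^(−pH) = 10^(−2.270) = 5.370e-03 M. For HA ⇌ H⁺ + A⁻, Ka = x²/(C − x) = (5.370e-03)²/(0.16 − 5.370e-03) = 1.87e-04.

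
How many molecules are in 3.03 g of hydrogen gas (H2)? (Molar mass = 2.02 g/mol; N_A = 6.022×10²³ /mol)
Moles = 3.03 g ÷ 2.02 g/mol = 1.5 mol
Molecules = 1.5 mol × 6.022×10²³ /mol = 9.033e+23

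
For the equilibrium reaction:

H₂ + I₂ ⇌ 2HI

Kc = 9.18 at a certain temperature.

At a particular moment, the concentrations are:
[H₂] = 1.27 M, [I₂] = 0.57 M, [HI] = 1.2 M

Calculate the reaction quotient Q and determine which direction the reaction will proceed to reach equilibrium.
Q = 1.989, Q < K, reaction proceeds forward (toward products)

Q = ([HI]^2) / ([H₂] × [I₂])
  = ((1.2)^2) / ((1.27)·(0.57)) = 1.44/0.7239 = 1.989
Since Q = 1.989 < Kc = 9.18, the reaction proceeds forward (toward products) to reach equilibrium.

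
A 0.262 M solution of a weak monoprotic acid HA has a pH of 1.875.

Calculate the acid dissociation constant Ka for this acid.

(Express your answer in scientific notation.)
K_a = 7.15e-04

[H⁺] = 10^(−pH) = 10^(−1.875) = 1.334e-02 M. For HA ⇌ H⁺ + A⁻, Ka = x²/(C − x) = (1.334e-02)²/(0.262 − 1.334e-02) = 7.15e-04.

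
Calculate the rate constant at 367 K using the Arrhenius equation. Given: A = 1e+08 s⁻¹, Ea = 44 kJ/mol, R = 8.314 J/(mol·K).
5.46e+01 s⁻¹

k = A·exp(-Ea/(R·T)) = 1e+08·exp(-44000/(8.314·367)) = 1e+08·exp(-14.4204) = 1e+08·5.4615e-07 = 5.46e+01 s⁻¹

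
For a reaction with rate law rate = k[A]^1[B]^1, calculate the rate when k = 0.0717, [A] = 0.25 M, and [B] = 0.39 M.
0.006991 M/s

rate = k·[A]^1·[B]^1 = 0.0717·(0.25)^1·(0.39)^1 = 0.0717·0.25·0.39 = 0.006991 M/s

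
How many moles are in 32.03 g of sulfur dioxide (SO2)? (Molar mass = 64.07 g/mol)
Moles = 32.03 g ÷ 64.07 g/mol = 0.4999 mol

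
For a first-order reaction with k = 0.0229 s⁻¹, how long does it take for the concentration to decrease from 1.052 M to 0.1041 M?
101.01 s

From ln[A] = ln[A]₀ - k·t: t = ln([A]₀/[A])/k = ln(1.052/0.1041)/0.0229 = ln(10.1057)/0.0229 = 2.3131/0.0229 = 101.01 s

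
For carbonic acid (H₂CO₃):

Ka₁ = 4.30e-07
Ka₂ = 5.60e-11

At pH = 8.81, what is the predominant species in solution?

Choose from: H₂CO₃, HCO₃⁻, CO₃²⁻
HCO₃⁻

pKa1 = 6.37, pKa2 = 10.25. Each pKa is the crossover between adjacent species; pH = 8.81 lies in the region where HCO₃⁻ predominates.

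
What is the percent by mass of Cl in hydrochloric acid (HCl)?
Mass of Cl in formula = 35.45 × 1 = 35.45 g/mol
Molar mass = 36.46 g/mol
% Cl = (35.45/36.46) × 100% = 97.23%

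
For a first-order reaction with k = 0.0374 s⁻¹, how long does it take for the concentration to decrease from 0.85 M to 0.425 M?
18.53 s

From ln[A] = ln[A]₀ - k·t: t = ln([A]₀/[A])/k = ln(0.85/0.425)/0.0374 = ln(2.0000)/0.0374 = 0.6931/0.0374 = 18.53 s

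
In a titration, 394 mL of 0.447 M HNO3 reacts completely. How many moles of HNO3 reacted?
Moles = Molarity × Volume (L)
Moles = 0.447 M × 0.394 L = 0.1761 mol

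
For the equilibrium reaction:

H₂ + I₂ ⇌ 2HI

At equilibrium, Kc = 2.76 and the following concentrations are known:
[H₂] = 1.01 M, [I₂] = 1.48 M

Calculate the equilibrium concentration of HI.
[HI] = 2.0312 M

Kc = ([HI]^2) / ([H₂] × [I₂]) = 2.76
[HI]^2 = Kc · (reactant terms)/(other product terms) = 2.76 · 1.4948 / 1 = 4.1256
[HI] = (4.1256)^(1/2) = 2.0312 M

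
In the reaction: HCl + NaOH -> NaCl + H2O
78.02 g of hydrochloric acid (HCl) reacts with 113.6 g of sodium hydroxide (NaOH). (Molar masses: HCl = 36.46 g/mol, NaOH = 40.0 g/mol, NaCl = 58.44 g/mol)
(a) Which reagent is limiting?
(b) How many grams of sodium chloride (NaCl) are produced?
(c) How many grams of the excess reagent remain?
(a) HCl, (b) 125.1 g, (c) 28 g

Moles of HCl = 78.02 g ÷ 36.46 g/mol = 2.13988 mol
Moles of NaOH = 113.6 g ÷ 40.0 g/mol = 2.84 mol
Moles ÷ coefficient: HCl: 2.13988/1 = 2.14, NaOH: 2.84/1 = 2.84
(a) HCl has the smaller value, so HCl is the limiting reagent.
(b) Moles of NaCl = 2.13988 mol HCl × (1/1) = 2.13988 mol; mass = 2.13988 mol × 58.44 g/mol = 125.1 g
(c) NaOH consumed = 2.13988 × (1/1) = 2.13988 mol; remaining = 2.84 − 2.13988 = 0.700121 mol; mass = 0.700121 mol × 40.0 g/mol = 28 g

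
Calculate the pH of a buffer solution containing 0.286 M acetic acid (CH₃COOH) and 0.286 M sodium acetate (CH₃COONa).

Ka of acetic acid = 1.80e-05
pH = 4.74

pKa = -log(1.80e-05) = 4.74. pH = pKa + log([A⁻]/[HA]) = 4.74 + log(0.286/0.286)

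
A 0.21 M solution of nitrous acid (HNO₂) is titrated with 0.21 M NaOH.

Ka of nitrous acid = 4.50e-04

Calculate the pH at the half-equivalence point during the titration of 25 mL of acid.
pH = pKa = 3.35

At the half-equivalence point, [HA] = [A⁻], so by Henderson–Hasselbalch pH = pKa + log(1) = pKa.
pKa = −log(4.50e-04) = 3.35.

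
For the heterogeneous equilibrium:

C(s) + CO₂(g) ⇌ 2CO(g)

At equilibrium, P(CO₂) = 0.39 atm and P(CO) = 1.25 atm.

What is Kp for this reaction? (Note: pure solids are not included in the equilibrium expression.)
K_p = 4.006

Solid C is excluded.
Kp = P(CO)²/P(CO₂) = (1.25)²/0.39 = 1.562/0.39 = 4.006.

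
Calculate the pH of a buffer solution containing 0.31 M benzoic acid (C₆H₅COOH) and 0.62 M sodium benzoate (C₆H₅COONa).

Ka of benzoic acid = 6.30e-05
pH = 4.50

pKa = -log(6.30e-05) = 4.20. pH = pKa + log([A⁻]/[HA]) = 4.20 + log(0.62/0.31)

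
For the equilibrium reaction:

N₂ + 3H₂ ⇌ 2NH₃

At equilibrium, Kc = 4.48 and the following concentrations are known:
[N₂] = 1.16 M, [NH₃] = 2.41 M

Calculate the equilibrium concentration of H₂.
[H₂] = 1.0378 M

Kc = ([NH₃]^2) / ([N₂] × [H₂]^3) = 4.48
[H₂]^3 = (product terms)/(Kc · other reactant terms) = 5.8081 / (4.48 · 1.16) = 1.1176
[H₂] = (1.1176)^(1/3) = 1.0378 M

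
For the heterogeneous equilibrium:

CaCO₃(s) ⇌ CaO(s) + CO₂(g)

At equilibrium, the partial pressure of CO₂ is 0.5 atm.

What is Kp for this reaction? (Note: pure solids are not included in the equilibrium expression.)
K_p = 0.5

Solids (CaCO₃, CaO) have activity 1 and are excluded.
Kp = P(CO₂) = 0.5.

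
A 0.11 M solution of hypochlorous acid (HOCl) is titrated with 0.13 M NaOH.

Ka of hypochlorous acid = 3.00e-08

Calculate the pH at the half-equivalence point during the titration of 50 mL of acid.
pH = pKa = 7.52

At the half-equivalence point, [HA] = [A⁻], so by Henderson–Hasselbalch pH = pKa + log(1) = pKa.
pKa = −log(3.00e-08) = 7.52.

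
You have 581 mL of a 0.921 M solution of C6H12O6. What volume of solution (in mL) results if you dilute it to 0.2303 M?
Using M₁V₁ = M₂V₂:
0.921 × 581 = 0.2303 × V₂
V₂ = (0.921 × 581) / 0.2303 = 2323 mL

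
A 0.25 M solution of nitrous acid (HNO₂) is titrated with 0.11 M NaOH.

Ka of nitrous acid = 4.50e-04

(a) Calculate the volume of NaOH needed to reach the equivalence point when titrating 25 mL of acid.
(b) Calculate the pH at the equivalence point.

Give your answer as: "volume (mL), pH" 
V = 56.8 mL, pH = 8.11

(a) At equivalence: moles acid = moles base.
moles acid = 0.25 × 0.025 = 0.00625 mol; V_NaOH = 0.00625/0.11 = 0.05682 L = 56.8 mL.
(b) At equivalence, all acid → conjugate base A⁻ at [A⁻] = 0.00625/0.08182 = 0.07639 M.
Kb = Kw/Ka = 1.0e-14/4.50e-04 = 2.222e-11; [OH⁻] = √(Kb·[A⁻]) = 1.303e-06; pOH = 5.89; pH = 14 − pOH = 8.11.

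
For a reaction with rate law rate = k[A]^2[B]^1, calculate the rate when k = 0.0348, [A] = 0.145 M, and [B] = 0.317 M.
0.0002319 M/s

rate = k·[A]^2·[B]^1 = 0.0348·(0.145)^2·(0.317)^1 = 0.0348·0.021025·0.317 = 0.0002319 M/s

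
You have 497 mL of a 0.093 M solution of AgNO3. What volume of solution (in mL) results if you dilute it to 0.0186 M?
Using M₁V₁ = M₂V₂:
0.093 × 497 = 0.0186 × V₂
V₂ = (0.093 × 497) / 0.0186 = 2485 mL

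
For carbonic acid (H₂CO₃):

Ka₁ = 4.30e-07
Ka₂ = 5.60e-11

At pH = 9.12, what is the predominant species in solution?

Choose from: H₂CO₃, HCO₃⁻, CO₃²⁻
HCO₃⁻

pKa1 = 6.37, pKa2 = 10.25. Each pKa is the crossover between adjacent species; pH = 9.12 lies in the region where HCO₃⁻ predominates.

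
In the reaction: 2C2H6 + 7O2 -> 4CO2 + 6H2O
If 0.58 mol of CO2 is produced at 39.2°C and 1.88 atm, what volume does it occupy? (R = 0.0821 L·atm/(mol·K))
T = 39.2°C + 273.15 = 312.35 K
V = nRT/P = (0.58 × 0.0821 × 312.35) / 1.88
V = 7.91 L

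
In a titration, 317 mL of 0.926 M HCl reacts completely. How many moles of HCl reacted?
Moles = Molarity × Volume (L)
Moles = 0.926 M × 0.317 L = 0.2935 mol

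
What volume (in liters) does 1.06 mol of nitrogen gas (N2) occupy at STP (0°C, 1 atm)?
At STP, 1 mol of gas occupies 22.4 L
Volume = 1.06 mol × 22.4 L/mol = 23.74 L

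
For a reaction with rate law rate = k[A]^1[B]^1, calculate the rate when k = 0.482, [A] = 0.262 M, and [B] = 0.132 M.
0.01667 M/s

rate = k·[A]^1·[B]^1 = 0.482·(0.262)^1·(0.132)^1 = 0.482·0.262·0.132 = 0.01667 M/s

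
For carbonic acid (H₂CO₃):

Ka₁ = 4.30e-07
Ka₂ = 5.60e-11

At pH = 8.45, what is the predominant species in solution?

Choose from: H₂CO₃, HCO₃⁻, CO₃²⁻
HCO₃⁻

pKa1 = 6.37, pKa2 = 10.25. Each pKa is the crossover between adjacent species; pH = 8.45 lies in the region where HCO₃⁻ predominates.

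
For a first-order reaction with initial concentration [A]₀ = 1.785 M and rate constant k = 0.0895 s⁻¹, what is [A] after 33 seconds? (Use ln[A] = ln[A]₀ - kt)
0.0931 M

ln[A] = ln[A]₀ - k·t = ln(1.785) - (0.0895)·(33) = 0.5794 - 2.9535 = -2.3741
[A] = e^(-2.3741) = 0.0931 M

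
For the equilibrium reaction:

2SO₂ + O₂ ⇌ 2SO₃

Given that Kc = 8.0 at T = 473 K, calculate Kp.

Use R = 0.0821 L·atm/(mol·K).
K_p = 0.2060

Δn = (moles gaseous products) − (moles gaseous reactants) = -1
T = 473 K; RT = 0.0821 × 473 = 38.8333
Kp = Kc·(RT)^Δn = 8.0 × (38.8333)^-1 = 8.0 × 0.0257511 = 0.2060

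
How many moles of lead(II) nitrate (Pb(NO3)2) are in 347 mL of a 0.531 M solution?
Moles = Molarity × Volume (L)
Moles = 0.531 M × 0.347 L = 0.1843 mol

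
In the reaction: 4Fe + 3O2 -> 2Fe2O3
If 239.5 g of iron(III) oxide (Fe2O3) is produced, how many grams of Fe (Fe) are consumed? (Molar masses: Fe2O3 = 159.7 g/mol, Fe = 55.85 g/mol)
Moles of Fe2O3 = 239.5 g ÷ 159.7 g/mol = 1.49969 mol
Mole ratio: 4 mol Fe / 2 mol Fe2O3
Moles of Fe = 1.49969 × (4/2) = 2.99937 mol
Mass of Fe = 2.99937 mol × 55.85 g/mol = 167.5 g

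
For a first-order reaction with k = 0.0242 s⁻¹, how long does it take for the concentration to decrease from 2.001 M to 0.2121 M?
92.74 s

From ln[A] = ln[A]₀ - k·t: t = ln([A]₀/[A])/k = ln(2.001/0.2121)/0.0242 = ln(9.4342)/0.0242 = 2.2443/0.0242 = 92.74 s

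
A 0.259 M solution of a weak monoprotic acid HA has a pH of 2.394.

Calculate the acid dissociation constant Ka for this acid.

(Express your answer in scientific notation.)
K_a = 6.39e-05

[H⁺] = 10^(−pH) = 10^(−2.394) = 4.036e-03 M. For HA ⇌ H⁺ + A⁻, Ka = x²/(C − x) = (4.036e-03)²/(0.259 − 4.036e-03) = 6.39e-05.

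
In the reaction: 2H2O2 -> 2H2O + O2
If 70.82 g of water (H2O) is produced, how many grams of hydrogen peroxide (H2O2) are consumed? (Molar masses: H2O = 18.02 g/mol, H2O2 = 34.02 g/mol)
Moles of H2O = 70.82 g ÷ 18.02 g/mol = 3.93008 mol
Mole ratio: 2 mol H2O2 / 2 mol H2O
Moles of H2O2 = 3.93008 × (2/2) = 3.93008 mol
Mass of H2O2 = 3.93008 mol × 34.02 g/mol = 133.7 g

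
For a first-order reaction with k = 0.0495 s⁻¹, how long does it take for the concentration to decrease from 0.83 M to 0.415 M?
14.00 s

From ln[A] = ln[A]₀ - k·t: t = ln([A]₀/[A])/k = ln(0.83/0.415)/0.0495 = ln(2.0000)/0.0495 = 0.6931/0.0495 = 14.00 s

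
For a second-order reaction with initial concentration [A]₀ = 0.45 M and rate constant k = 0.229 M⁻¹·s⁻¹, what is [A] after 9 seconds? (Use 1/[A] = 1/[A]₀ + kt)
0.2335 M

1/[A] = 1/[A]₀ + k·t = 1/0.45 + (0.229)·(9) = 2.2222 + 2.0610 = 4.2832
[A] = 1/4.2832 = 0.2335 M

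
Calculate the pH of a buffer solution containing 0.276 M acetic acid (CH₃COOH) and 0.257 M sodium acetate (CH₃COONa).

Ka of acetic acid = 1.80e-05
pH = 4.71

pKa = -log(1.80e-05) = 4.74. pH = pKa + log([A⁻]/[HA]) = 4.74 + log(0.257/0.276)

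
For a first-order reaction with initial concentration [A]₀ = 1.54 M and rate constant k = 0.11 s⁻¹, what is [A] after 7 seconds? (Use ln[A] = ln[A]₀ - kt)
0.7130 M

ln[A] = ln[A]₀ - k·t = ln(1.54) - (0.11)·(7) = 0.4318 - 0.7700 = -0.3382
[A] = e^(-0.3382) = 0.7130 M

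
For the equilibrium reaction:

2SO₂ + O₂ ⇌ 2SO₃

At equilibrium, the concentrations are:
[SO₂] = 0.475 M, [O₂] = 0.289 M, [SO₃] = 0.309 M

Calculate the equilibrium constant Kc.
K_c = 1.4643

Kc = ([SO₃]^2) / ([SO₂]^2 × [O₂])
   = ((0.309)^2) / ((0.475)^2·(0.289))
   = 0.095481 / 0.065206 = 1.4643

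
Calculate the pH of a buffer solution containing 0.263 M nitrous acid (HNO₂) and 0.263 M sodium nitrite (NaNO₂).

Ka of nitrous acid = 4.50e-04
pH = 3.35

pKa = -log(4.50e-04) = 3.35. pH = pKa + log([A⁻]/[HA]) = 3.35 + log(0.263/0.263)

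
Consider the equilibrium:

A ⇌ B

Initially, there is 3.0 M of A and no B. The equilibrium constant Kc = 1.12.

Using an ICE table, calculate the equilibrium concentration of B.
[B] = 1.585 M

ICE: [A] = 3.0 − x, [B] = x.
Kc = x/(3.0 − x) = 1.12 ⇒ x = 1.12·3.0/(1 + 1.12) = 3.36/2.12 = 1.585.
[B] = x = 1.585 M.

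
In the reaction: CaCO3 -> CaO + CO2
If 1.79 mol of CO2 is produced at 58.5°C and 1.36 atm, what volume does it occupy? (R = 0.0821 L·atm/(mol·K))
T = 58.5°C + 273.15 = 331.65 K
V = nRT/P = (1.79 × 0.0821 × 331.65) / 1.36
V = 35.84 L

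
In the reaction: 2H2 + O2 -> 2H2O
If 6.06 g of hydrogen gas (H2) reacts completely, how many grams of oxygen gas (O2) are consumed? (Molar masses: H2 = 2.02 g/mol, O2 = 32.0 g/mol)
Moles of H2 = 6.06 g ÷ 2.02 g/mol = 3 mol
Mole ratio: 1 mol O2 / 2 mol H2
Moles of O2 = 3 × (1/2) = 1.5 mol
Mass of O2 = 1.5 mol × 32.0 g/mol = 48 g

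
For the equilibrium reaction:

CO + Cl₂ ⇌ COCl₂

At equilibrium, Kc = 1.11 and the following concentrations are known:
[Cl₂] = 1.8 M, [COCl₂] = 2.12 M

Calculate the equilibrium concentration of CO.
[CO] = 1.0611 M

Kc = ([COCl₂]) / ([CO] × [Cl₂]) = 1.11
[CO]^1 = (product terms)/(Kc · other reactant terms) = 2.12 / (1.11 · 1.8) = 1.0611
[CO] = 1.0611 M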